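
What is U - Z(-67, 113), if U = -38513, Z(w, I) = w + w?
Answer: -38379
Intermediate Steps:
Z(w, I) = 2*w
U - Z(-67, 113) = -38513 - 2*(-67) = -38513 - 1*(-134) = -38513 + 134 = -38379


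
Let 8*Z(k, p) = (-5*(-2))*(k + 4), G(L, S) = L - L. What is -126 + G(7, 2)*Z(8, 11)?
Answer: -126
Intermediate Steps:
G(L, S) = 0
Z(k, p) = 5 + 5*k/4 (Z(k, p) = ((-5*(-2))*(k + 4))/8 = (10*(4 + k))/8 = (40 + 10*k)/8 = 5 + 5*k/4)
-126 + G(7, 2)*Z(8, 11) = -126 + 0*(5 + (5/4)*8) = -126 + 0*(5 + 10) = -126 + 0*15 = -126 + 0 = -126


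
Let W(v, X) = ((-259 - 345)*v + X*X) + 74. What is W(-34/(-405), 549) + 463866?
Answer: 309942569/405 ≈ 7.6529e+5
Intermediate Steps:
W(v, X) = 74 + X² - 604*v (W(v, X) = (-604*v + X²) + 74 = (X² - 604*v) + 74 = 74 + X² - 604*v)
W(-34/(-405), 549) + 463866 = (74 + 549² - (-20536)/(-405)) + 463866 = (74 + 301401 - (-20536)*(-1)/405) + 463866 = (74 + 301401 - 604*34/405) + 463866 = (74 + 301401 - 20536/405) + 463866 = 122076839/405 + 463866 = 309942569/405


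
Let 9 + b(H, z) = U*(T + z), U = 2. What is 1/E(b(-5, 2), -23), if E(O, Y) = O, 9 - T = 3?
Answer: 1/7 ≈ 0.14286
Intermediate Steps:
T = 6 (T = 9 - 1*3 = 9 - 3 = 6)
b(H, z) = 3 + 2*z (b(H, z) = -9 + 2*(6 + z) = -9 + (12 + 2*z) = 3 + 2*z)
1/E(b(-5, 2), -23) = 1/(3 + 2*2) = 1/(3 + 4) = 1/7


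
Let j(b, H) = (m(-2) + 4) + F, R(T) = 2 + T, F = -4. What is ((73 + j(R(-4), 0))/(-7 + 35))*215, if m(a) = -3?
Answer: 1075/2 ≈ 537.50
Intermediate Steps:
j(b, H) = -3 (j(b, H) = (-3 + 4) - 4 = 1 - 4 = -3)
((73 + j(R(-4), 0))/(-7 + 35))*215 = ((73 - 3)/(-7 + 35))*215 = (70/28)*215 = (70*(1/28))*215 = (5/2)*215 = 1075/2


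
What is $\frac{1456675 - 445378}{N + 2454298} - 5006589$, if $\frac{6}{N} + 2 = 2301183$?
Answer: $- \frac{28276130550830603259}{5647783925944} \approx -5.0066 \cdot 10^{6}$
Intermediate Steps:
$N = \frac{6}{2301181}$ ($N = \frac{6}{-2 + 2301183} = \frac{6}{2301181} \approx 2.6074 \cdot 10^{-6}$)
$\frac{1456675 - 445378}{N + 2454298} - 5006589 = \frac{1456675 - 445378}{\frac{6}{2301181} + 2454298} - 5006589 = \frac{1011297}{\frac{5647783925944}{2301181}} - 5006589 = 1011297 \cdot \frac{2301181}{5647783925944} - 5006589 = \frac{2327177441757}{5647783925944} - 5006589 = - \frac{28276130550830603259}{5647783925944}$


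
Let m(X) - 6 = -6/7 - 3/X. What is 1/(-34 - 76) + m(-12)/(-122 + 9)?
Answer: -9887/174020 ≈ -0.056815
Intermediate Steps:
m(X) = 36/7 - 3/X (m(X) = 6 + (-6/7 - 3/X) = 36/7 - 3/X)
1/(-34 - 76) + m(-12)/(-122 + 9) = 1/(-34 - 76) + (36/7 - 3/(-12))/(-122 + 9) = 1/(-110) + (36/7 - 3*(-1/12))/(-113) = -1/110 + (36/7 + 1/4)*(-1/113) = -1/110 + (151/28)*(-1/113) = -1/110 - 151/3164 = -9887/174020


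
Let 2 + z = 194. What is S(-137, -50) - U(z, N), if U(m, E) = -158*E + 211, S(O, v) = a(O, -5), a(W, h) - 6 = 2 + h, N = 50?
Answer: 7692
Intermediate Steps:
a(W, h) = 8 + h (a(W, h) = 6 + (2 + h) = 8 + h)
S(O, v) = 3 (S(O, v) = 8 - 5 = 3)
z = 192 (z = -2 + 194 = 192)
U(m, E) = 211 - 158*E
S(-137, -50) - U(z, N) = 3 - (211 - 158*50) = 3 - (211 - 7900) = 3 - 1*(-7689) = 3 + 7689 = 7692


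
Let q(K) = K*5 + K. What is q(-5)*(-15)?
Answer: 450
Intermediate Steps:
q(K) = 6*K (q(K) = 5*K + K = 6*K)
q(-5)*(-15) = (6*(-5))*(-15) = -30*(-15) = 450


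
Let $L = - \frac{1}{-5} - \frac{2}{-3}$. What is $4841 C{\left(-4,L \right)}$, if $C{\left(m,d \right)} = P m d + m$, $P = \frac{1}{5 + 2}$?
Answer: $- \frac{2284952}{105} \approx -21761.0$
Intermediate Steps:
$P = \frac{1}{7} \approx 0.14286$
$L = \frac{13}{15}$ ($L = \left(-1\right) \left(- \frac{1}{5}\right) - - \frac{2}{3} = \frac{1}{5} + \frac{2}{3} = \frac{13}{15} \approx 0.86667$)
$C{\left(m,d \right)} = m + \frac{d m}{7}$ ($C{\left(m,d \right)} = \frac{m}{7} d + m = \frac{d m}{7} + m = m + \frac{d m}{7}$)
$4841 C{\left(-4,L \right)} = 4841 \cdot \frac{1}{7} \left(-4\right) \left(7 + \frac{13}{15}\right) = 4841 \cdot \frac{1}{7} \left(-4\right) \frac{118}{15} = 4841 \left(- \frac{472}{105}\right) = - \frac{2284952}{105}$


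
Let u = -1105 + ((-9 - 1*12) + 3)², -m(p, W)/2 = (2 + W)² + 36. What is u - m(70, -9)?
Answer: -611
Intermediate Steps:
m(p, W) = -72 - 2*(2 + W)² (m(p, W) = -2*((2 + W)² + 36) = -2*(36 + (2 + W)²) = -72 - 2*(2 + W)²)
u = -781 (u = -1105 + ((-9 - 12) + 3)² = -1105 + (-21 + 3)² = -1105 + (-18)² = -1105 + 324 = -781)
u - m(70, -9) = -781 - (-72 - 2*(2 - 9)²) = -781 - (-72 - 2*(-7)²) = -781 - (-72 - 2*49) = -781 - (-72 - 98) = -781 - 1*(-170) = -781 + 170 = -611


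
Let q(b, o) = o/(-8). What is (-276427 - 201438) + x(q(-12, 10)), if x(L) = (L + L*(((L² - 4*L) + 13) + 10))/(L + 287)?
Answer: -2913065855/6096 ≈ -4.7787e+5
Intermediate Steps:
q(b, o) = -o/8 (q(b, o) = o*(-⅛) = -o/8)
x(L) = (L + L*(23 + L² - 4*L))/(287 + L) (x(L) = (L + L*((13 + L² - 4*L) + 10))/(287 + L) = (L + L*(23 + L² - 4*L))/(287 + L))
(-276427 - 201438) + x(q(-12, 10)) = (-276427 - 201438) + (-⅛*10)*(24 + (-⅛*10)² - (-1)*10/2)/(287 - ⅛*10) = -477865 - 5*(24 + (-5/4)² - 4*(-5/4))/(4*(287 - 5/4)) = -477865 - 5*(24 + 25/16 + 5)/(4*1143/4) = -477865 - 5/4*4/1143*489/16 = -477865 - 815/6096 = -2913065855/6096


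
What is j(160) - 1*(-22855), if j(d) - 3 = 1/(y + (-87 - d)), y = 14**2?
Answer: 1165757/51 ≈ 22858.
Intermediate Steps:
y = 196
j(d) = 3 + 1/(109 - d) (j(d) = 3 + 1/(196 + (-87 - d)) = 3 + 1/(109 - d))
j(160) - 1*(-22855) = (-328 + 3*160)/(-109 + 160) - 1*(-22855) = (-328 + 480)/51 + 22855 = (1/51)*152 + 22855 = 152/51 + 22855 = 1165757/51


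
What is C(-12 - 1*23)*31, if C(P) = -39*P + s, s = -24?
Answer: 41571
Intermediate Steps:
C(P) = -24 - 39*P (C(P) = -39*P - 24 = -24 - 39*P)
C(-12 - 1*23)*31 = (-24 - 39*(-12 - 1*23))*31 = (-24 - 39*(-12 - 23))*31 = (-24 - 39*(-35))*31 = (-24 + 1365)*31 = 1341*31 = 41571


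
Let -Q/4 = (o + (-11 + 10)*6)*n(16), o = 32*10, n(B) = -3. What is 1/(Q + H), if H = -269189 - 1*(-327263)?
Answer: 1/61842 ≈ 1.6170e-5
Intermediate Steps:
o = 320
H = 58074 (H = -269189 + 327263 = 58074)
Q = 3768 (Q = -4*(320 + (-11 + 10)*6)*(-3) = -4*(320 - 1*6)*(-3) = -4*(320 - 6)*(-3) = -1256*(-3) = -4*(-942) = 3768)
1/(Q + H) = 1/(3768 + 58074) = 1/61842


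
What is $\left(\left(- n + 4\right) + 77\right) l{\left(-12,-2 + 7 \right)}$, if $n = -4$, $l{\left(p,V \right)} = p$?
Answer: $-1020$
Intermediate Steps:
$\left(\left(- n + 4\right) + 77\right) l{\left(-12,-2 + 7 \right)} = \left(\left(\left(-1\right) \left(-4\right) + 4\right) + 77\right) \left(-12\right) = \left(\left(4 + 4\right) + 77\right) \left(-12\right) = \left(8 + 77\right) \left(-12\right) = 85 \left(-12\right) = -1020$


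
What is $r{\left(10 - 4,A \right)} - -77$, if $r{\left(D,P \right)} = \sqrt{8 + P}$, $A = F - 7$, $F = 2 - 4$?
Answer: $77 + i \approx 77.0 + 1.0 i$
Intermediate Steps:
$F = -2$ ($F = 2 - 4 = -2$)
$A = -9$ ($A = -2 - 7 = -9$)
$r{\left(10 - 4,A \right)} - -77 = \sqrt{8 - 9} - -77 = \sqrt{-1} + 77 = i + 77 = 77 + i$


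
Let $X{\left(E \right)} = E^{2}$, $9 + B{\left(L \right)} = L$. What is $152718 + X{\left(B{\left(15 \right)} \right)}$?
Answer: $152754$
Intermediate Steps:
$B{\left(L \right)} = -9 + L$
$152718 + X{\left(B{\left(15 \right)} \right)} = 152718 + \left(-9 + 15\right)^{2} = 152718 + 6^{2} = 152718 + 36 = 152754$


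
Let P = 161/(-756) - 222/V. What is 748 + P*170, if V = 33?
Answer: -256513/594 ≈ -431.84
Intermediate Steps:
P = -8245/1188 (P = 161/(-756) - 222/33 = 161*(-1/756) - 222*1/33 = -23/108 - 74/11 = -8245/1188 ≈ -6.9402)
748 + P*170 = 748 - 8245/1188*170 = 748 - 700825/594 = -256513/594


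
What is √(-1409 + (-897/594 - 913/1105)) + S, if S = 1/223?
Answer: 1/223 + I*√7506594442490/72930 ≈ 0.0044843 + 37.568*I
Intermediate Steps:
S = 1/223 ≈ 0.0044843
√(-1409 + (-897/594 - 913/1105)) + S = √(-1409 + (-897/594 - 913/1105)) + 1/223 = √(-1409 + (-897*1/594 - 913*1/1105)) + 1/223 = √(-1409 + (-299/198 - 913/1105)) + 1/223 = √(-1409 - 511169/218790) + 1/223 = √(-308786279/218790) + 1/223 = I*√7506594442490/72930 + 1/223 = 1/223 + I*√7506594442490/72930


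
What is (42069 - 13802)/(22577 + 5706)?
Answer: 28267/28283 ≈ 0.99943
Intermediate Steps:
(42069 - 13802)/(22577 + 5706) = 28267/28283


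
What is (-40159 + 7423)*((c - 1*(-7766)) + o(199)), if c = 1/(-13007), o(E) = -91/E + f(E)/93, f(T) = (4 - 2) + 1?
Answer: -658005375091680/2588393 ≈ -2.5421e+8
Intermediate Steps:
f(T) = 3 (f(T) = 2 + 1 = 3)
o(E) = 1/31 - 91/E (o(E) = -91/E + 3/93 = -91/E + 3*(1/93) = -91/E + 1/31 = 1/31 - 91/E)
c = -1/13007 ≈ -7.6882e-5
(-40159 + 7423)*((c - 1*(-7766)) + o(199)) = (-40159 + 7423)*((-1/13007 - 1*(-7766)) + (1/31)*(-2821 + 199)/199) = -32736*((-1/13007 + 7766) + (1/31)*(1/199)*(-2622)) = -32736*(101012361/13007 - 2622/6169) = -32736*623111150655/80240183 = -658005375091680/2588393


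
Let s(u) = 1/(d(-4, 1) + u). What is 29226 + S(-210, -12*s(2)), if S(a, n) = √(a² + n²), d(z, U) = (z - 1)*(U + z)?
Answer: 29226 + 6*√354029/17 ≈ 29436.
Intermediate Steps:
d(z, U) = (-1 + z)*(U + z)
s(u) = 1/(15 + u) (s(u) = 1/(((-4)² - 1*1 - 1*(-4) + 1*(-4)) + u) = 1/((16 - 1 + 4 - 4) + u) = 1/(15 + u))
29226 + S(-210, -12*s(2)) = 29226 + √((-210)² + (-12/(15 + 2))²) = 29226 + √(44100 + (-12/17)²) = 29226 + √(44100 + 144/289) = 29226 + √(12745044/289) = 29226 + 6*√354029/17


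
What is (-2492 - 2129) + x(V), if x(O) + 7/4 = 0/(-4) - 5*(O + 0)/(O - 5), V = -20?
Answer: -18507/4 ≈ -4626.8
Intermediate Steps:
x(O) = -7/4 - 5*O/(-5 + O) (x(O) = -7/4 + (0/(-4) - 5*(O + 0)/(O - 5)) = -7/4 + (0*(-1/4) - 5*O/(-5 + O)) = -7/4 + (0 - 5*O/(-5 + O)) = -7/4 - 5*O/(-5 + O))
(-2492 - 2129) + x(V) = (-2492 - 2129) + (35 - 27*(-20))/(4*(-5 - 20)) = -4621 + (1/4)*(35 + 540)/(-25) = -4621 + (1/4)*(-1/25)*575 = -4621 - 23/4 = -18507/4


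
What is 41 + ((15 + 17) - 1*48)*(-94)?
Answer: 1545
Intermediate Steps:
41 + ((15 + 17) - 1*48)*(-94) = 41 + (32 - 48)*(-94) = 41 - 16*(-94) = 41 + 1504 = 1545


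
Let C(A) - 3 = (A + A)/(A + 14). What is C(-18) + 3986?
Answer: 3998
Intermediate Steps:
C(A) = 3 + 2*A/(14 + A) (C(A) = 3 + (A + A)/(A + 14) = 3 + (2*A)/(14 + A) = 3 + 2*A/(14 + A))
C(-18) + 3986 = (42 + 5*(-18))/(14 - 18) + 3986 = (42 - 90)/(-4) + 3986 = -¼*(-48) + 3986 = 12 + 3986 = 3998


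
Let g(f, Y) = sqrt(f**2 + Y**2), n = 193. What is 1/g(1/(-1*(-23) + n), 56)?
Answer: 216*sqrt(146313217)/146313217 ≈ 0.017857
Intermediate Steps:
g(f, Y) = sqrt(Y**2 + f**2)
1/g(1/(-1*(-23) + n), 56) = 1/(sqrt(56**2 + (1/(-1*(-23) + 193))**2)) = 1/(sqrt(3136 + (1/(23 + 193))**2)) = 1/(sqrt(3136 + (1/216)**2)) = 1/(sqrt(3136 + 1/46656)) = 1/(sqrt(146313217/46656)) = 1/(sqrt(146313217)/216) = 216*sqrt(146313217)/146313217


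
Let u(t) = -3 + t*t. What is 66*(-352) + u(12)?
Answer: -23091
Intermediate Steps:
u(t) = -3 + t**2
66*(-352) + u(12) = 66*(-352) + (-3 + 12**2) = -23232 + (-3 + 144) = -23232 + 141 = -23091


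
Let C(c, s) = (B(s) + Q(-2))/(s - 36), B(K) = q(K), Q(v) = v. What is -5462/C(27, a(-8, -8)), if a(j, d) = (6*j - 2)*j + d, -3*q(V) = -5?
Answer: 5833416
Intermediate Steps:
q(V) = 5/3 (q(V) = -⅓*(-5) = 5/3)
B(K) = 5/3
a(j, d) = d + j*(-2 + 6*j) (a(j, d) = (-2 + 6*j)*j + d = j*(-2 + 6*j) + d = d + j*(-2 + 6*j))
C(c, s) = -1/(3*(-36 + s)) (C(c, s) = (5/3 - 2)/(s - 36) = -1/(3*(-36 + s)))
-5462/C(27, a(-8, -8)) = -(589896 - 16386*(-8 - 2*(-8) + 6*(-8)²)) = -(589896 - 16386*(-8 + 16 + 6*64)) = -(589896 - 16386*(-8 + 16 + 384)) = -5462/((-1/(-108 + 3*392))) = -5462/((-1/(-108 + 1176))) = -5462/((-1/1068)) = -5462/((-1*1/1068)) = -5462/(-1/1068) = -5462*(-1068) = 5833416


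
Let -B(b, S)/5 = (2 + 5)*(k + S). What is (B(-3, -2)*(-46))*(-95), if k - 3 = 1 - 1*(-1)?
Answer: -458850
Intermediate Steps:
k = 5 (k = 3 + (1 - 1*(-1)) = 3 + (1 + 1) = 3 + 2 = 5)
B(b, S) = -175 - 35*S (B(b, S) = -5*(2 + 5)*(5 + S) = -35*(5 + S) = -5*(35 + 7*S) = -175 - 35*S)
(B(-3, -2)*(-46))*(-95) = ((-175 - 35*(-2))*(-46))*(-95) = ((-175 + 70)*(-46))*(-95) = -105*(-46)*(-95) = 4830*(-95) = -458850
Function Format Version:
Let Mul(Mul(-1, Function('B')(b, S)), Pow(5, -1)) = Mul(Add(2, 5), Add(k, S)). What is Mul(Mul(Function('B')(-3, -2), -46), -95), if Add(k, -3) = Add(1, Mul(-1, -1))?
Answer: -458850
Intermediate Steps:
k = 5 (k = Add(3, Add(1, Mul(-1, -1))) = Add(3, Add(1, 1)) = Add(3, 2) = 5)
Function('B')(b, S) = Add(-175, Mul(-35, S)) (Function('B')(b, S) = Mul(-5, Mul(Add(2, 5), Add(5, S))) = Mul(-5, Mul(7, Add(5, S))) = Mul(-5, Add(35, Mul(7, S))) = Add(-175, Mul(-35, S)))
Mul(Mul(Function('B')(-3, -2), -46), -95) = Mul(Mul(Add(-175, Mul(-35, -2)), -46), -95) = Mul(Mul(Add(-175, 70), -46), -95) = Mul(Mul(-105, -46), -95) = Mul(4830, -95) = -458850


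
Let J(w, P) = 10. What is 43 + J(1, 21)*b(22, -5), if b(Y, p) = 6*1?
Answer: 103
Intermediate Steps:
b(Y, p) = 6
43 + J(1, 21)*b(22, -5) = 43 + 10*6 = 43 + 60 = 103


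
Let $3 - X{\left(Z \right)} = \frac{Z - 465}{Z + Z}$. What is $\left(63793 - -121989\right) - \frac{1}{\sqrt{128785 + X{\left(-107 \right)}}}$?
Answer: $185782 - \frac{\sqrt{1474463210}}{13780030} \approx 1.8578 \cdot 10^{5}$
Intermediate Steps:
$X{\left(Z \right)} = 3 - \frac{-465 + Z}{2 Z}$ ($X{\left(Z \right)} = 3 - \frac{Z - 465}{Z + Z} = 3 - \frac{-465 + Z}{2 Z}$)
$\left(63793 - -121989\right) - \frac{1}{\sqrt{128785 + X{\left(-107 \right)}}} = \left(63793 - -121989\right) - \frac{1}{\sqrt{128785 + \frac{5 \left(93 - 107\right)}{2 \left(-107\right)}}} = \left(63793 + 121989\right) - \frac{1}{\sqrt{128785 + \frac{5}{2} \left(- \frac{1}{107}\right) \left(-14\right)}} = 185782 - \frac{1}{\sqrt{128785 + \frac{35}{107}}} = 185782 - \frac{1}{\sqrt{\frac{13780030}{107}}} = 185782 - \frac{1}{\frac{1}{107} \sqrt{1474463210}} = 185782 - \frac{\sqrt{1474463210}}{13780030}$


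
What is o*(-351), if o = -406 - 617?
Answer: 359073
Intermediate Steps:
o = -1023
o*(-351) = -1023*(-351) = 359073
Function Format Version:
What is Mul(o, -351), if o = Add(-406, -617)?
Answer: 359073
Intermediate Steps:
o = -1023
Mul(o, -351) = Mul(-1023, -351) = 359073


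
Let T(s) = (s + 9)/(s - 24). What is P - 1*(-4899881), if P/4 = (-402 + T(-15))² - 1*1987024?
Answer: -405987631/169 ≈ -2.4023e+6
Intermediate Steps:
T(s) = (9 + s)/(-24 + s)
P = -1234067520/169 (P = 4*((-402 + (9 - 15)/(-24 - 15))² - 1*1987024) = 4*((-402 - 6/(-39))² - 1987024) = 4*((-402 - 1/39*(-6))² - 1987024) = 4*((-402 + 2/13)² - 1987024) = 4*((-5224/13)² - 1987024) = 4*(27290176/169 - 1987024) = 4*(-308516880/169) = -1234067520/169 ≈ -7.3022e+6)
P - 1*(-4899881) = -1234067520/169 - 1*(-4899881) = -1234067520/169 + 4899881 = -405987631/169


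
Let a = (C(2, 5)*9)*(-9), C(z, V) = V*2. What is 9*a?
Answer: -7290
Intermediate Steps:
C(z, V) = 2*V
a = -810 (a = ((2*5)*9)*(-9) = (10*9)*(-9) = 90*(-9) = -810)
9*a = 9*(-810) = -7290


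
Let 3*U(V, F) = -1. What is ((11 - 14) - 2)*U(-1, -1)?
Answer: 5/3 ≈ 1.6667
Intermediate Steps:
U(V, F) = -⅓ (U(V, F) = (⅓)*(-1) = -⅓)
((11 - 14) - 2)*U(-1, -1) = ((11 - 14) - 2)*(-⅓) = (-3 - 2)*(-⅓) = -5*(-⅓) = 5/3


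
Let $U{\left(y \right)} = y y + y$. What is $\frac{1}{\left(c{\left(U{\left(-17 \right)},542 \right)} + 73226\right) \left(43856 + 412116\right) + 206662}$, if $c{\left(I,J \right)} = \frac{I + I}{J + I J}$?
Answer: $\frac{73983}{2470234220130706} \approx 2.995 \cdot 10^{-11}$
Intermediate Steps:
$U{\left(y \right)} = y + y^{2}$ ($U{\left(y \right)} = y^{2} + y = y + y^{2}$)
$c{\left(I,J \right)} = \frac{2 I}{J + I J}$
$\frac{1}{\left(c{\left(U{\left(-17 \right)},542 \right)} + 73226\right) \left(43856 + 412116\right) + 206662} = \frac{1}{\left(\frac{2 \left(- 17 \left(1 - 17\right)\right)}{542 \left(1 - 17 \left(1 - 17\right)\right)} + 73226\right) \left(43856 + 412116\right) + 206662} = \frac{1}{\left(2 \left(\left(-17\right) \left(-16\right)\right) \frac{1}{542} \frac{1}{1 - -272} + 73226\right) 455972 + 206662} = \frac{1}{\left(2 \cdot 272 \cdot \frac{1}{542} \frac{1}{1 + 272} + 73226\right) 455972 + 206662} = \frac{1}{\left(2 \cdot 272 \cdot \frac{1}{542} \cdot \frac{1}{273} + 73226\right) 455972 + 206662} = \frac{1}{\left(\frac{272}{73983} + 73226\right) 455972 + 206662} = \frac{1}{\frac{5417479430}{73983} \cdot 455972 + 206662} = \frac{1}{\frac{2470218930655960}{73983} + 206662} = \frac{1}{\frac{2470234220130706}{73983}} = \frac{73983}{2470234220130706}$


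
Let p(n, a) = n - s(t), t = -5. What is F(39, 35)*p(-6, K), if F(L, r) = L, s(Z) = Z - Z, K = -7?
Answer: -234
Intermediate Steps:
s(Z) = 0
p(n, a) = n (p(n, a) = n - 1*0 = n + 0 = n)
F(39, 35)*p(-6, K) = 39*(-6) = -234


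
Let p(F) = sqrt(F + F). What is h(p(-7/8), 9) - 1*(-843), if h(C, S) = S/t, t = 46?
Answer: 38787/46 ≈ 843.20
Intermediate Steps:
p(F) = sqrt(2)*sqrt(F) (p(F) = sqrt(2*F) = sqrt(2)*sqrt(F))
h(C, S) = S/46
h(p(-7/8), 9) - 1*(-843) = (1/46)*9 - 1*(-843) = 9/46 + 843 = 38787/46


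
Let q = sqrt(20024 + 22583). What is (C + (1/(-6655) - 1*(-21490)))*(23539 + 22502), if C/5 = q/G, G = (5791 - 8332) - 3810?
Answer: 6584597307909/6655 - 76735*sqrt(42607)/2117 ≈ 9.8941e+8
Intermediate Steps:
q = sqrt(42607) ≈ 206.41
G = -6351 (G = -2541 - 3810 = -6351)
C = -5*sqrt(42607)/6351 (C = 5*(sqrt(42607)/(-6351)) = 5*(sqrt(42607)*(-1/6351)) = 5*(-sqrt(42607)/6351) = -5*sqrt(42607)/6351 ≈ -0.16251)
(C + (1/(-6655) - 1*(-21490)))*(23539 + 22502) = (-5*sqrt(42607)/6351 + (1/(-6655) - 1*(-21490)))*(23539 + 22502) = (-5*sqrt(42607)/6351 + (-1/6655 + 21490))*46041 = (-5*sqrt(42607)/6351 + 143015949/6655)*46041 = (143015949/6655 - 5*sqrt(42607)/6351)*46041 = 6584597307909/6655 - 76735*sqrt(42607)/2117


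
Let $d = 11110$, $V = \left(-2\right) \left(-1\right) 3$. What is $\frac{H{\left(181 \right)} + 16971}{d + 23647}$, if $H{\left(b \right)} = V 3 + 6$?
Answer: $\frac{16995}{34757} \approx 0.48897$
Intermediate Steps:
$V = 6$ ($V = 2 \cdot 3 = 6$)
$H{\left(b \right)} = 24$ ($H{\left(b \right)} = 6 \cdot 3 + 6 = 18 + 6 = 24$)
$\frac{H{\left(181 \right)} + 16971}{d + 23647} = \frac{24 + 16971}{11110 + 23647} = \frac{16995}{34757}$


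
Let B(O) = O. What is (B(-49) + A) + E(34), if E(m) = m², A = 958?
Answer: 2065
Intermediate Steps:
(B(-49) + A) + E(34) = (-49 + 958) + 34² = 909 + 1156 = 2065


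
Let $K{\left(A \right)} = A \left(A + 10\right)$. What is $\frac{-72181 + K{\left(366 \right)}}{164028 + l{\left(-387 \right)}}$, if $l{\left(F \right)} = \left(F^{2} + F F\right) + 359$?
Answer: $\frac{13087}{92785} \approx 0.14105$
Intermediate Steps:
$K{\left(A \right)} = A \left(10 + A\right)$
$l{\left(F \right)} = 359 + 2 F^{2}$ ($l{\left(F \right)} = \left(F^{2} + F^{2}\right) + 359 = 2 F^{2} + 359 = 359 + 2 F^{2}$)
$\frac{-72181 + K{\left(366 \right)}}{164028 + l{\left(-387 \right)}} = \frac{-72181 + 366 \left(10 + 366\right)}{164028 + \left(359 + 2 \left(-387\right)^{2}\right)} = \frac{-72181 + 366 \cdot 376}{164028 + \left(359 + 2 \cdot 149769\right)} = \frac{-72181 + 137616}{164028 + \left(359 + 299538\right)} = \frac{65435}{164028 + 299897} = \frac{65435}{463925} = 65435 \cdot \frac{1}{463925} = \frac{13087}{92785}$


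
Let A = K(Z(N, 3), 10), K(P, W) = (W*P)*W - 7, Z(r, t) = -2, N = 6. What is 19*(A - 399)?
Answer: -11514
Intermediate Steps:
K(P, W) = -7 + P*W**2 (K(P, W) = (P*W)*W - 7 = P*W**2 - 7 = -7 + P*W**2)
A = -207 (A = -7 - 2*10**2 = -7 - 2*100 = -7 - 200 = -207)
19*(A - 399) = 19*(-207 - 399) = 19*(-606) = -11514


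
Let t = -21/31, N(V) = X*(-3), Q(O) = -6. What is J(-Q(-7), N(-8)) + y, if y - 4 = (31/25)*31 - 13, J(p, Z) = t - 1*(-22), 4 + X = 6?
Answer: 39341/775 ≈ 50.763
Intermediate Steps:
X = 2 (X = -4 + 6 = 2)
N(V) = -6 (N(V) = 2*(-3) = -6)
t = -21/31 (t = -21*1/31 = -21/31 ≈ -0.67742)
J(p, Z) = 661/31 (J(p, Z) = -21/31 - 1*(-22) = -21/31 + 22 = 661/31)
y = 736/25 (y = 4 + ((31/25)*31 - 13) = 4 + (961/25 - 13) = 4 + 636/25 = 736/25 ≈ 29.440)
J(-Q(-7), N(-8)) + y = 661/31 + 736/25 = 39341/775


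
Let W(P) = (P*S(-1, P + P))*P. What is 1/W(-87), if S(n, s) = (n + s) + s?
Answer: -1/2641581 ≈ -3.7856e-7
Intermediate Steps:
S(n, s) = n + 2*s
W(P) = P²*(-1 + 4*P) (W(P) = (P*(-1 + 2*(P + P)))*P = (P*(-1 + 2*(2*P)))*P = (P*(-1 + 4*P))*P = P²*(-1 + 4*P))
1/W(-87) = 1/((-87)²*(-1 + 4*(-87))) = 1/(7569*(-1 - 348)) = 1/(7569*(-349)) = 1/(-2641581) = -1/2641581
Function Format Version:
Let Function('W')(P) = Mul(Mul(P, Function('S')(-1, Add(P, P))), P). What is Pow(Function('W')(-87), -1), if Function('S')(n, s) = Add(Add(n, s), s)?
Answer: Rational(-1, 2641581) ≈ -3.7856e-7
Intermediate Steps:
Function('S')(n, s) = Add(n, Mul(2, s))
Function('W')(P) = Mul(Pow(P, 2), Add(-1, Mul(4, P))) (Function('W')(P) = Mul(Mul(P, Add(-1, Mul(2, Add(P, P)))), P) = Mul(Mul(P, Add(-1, Mul(2, Mul(2, P)))), P) = Mul(Mul(P, Add(-1, Mul(4, P))), P) = Mul(Pow(P, 2), Add(-1, Mul(4, P))))
Pow(Function('W')(-87), -1) = Pow(Mul(Pow(-87, 2), Add(-1, Mul(4, -87))), -1) = Pow(Mul(7569, Add(-1, -348)), -1) = Pow(Mul(7569, -349), -1) = Pow(-2641581, -1) = Rational(-1, 2641581)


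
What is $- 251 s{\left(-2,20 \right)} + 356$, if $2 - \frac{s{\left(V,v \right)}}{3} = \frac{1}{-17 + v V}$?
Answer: $- \frac{22101}{19} \approx -1163.2$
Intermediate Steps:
$s{\left(V,v \right)} = 6 - \frac{3}{-17 + V v}$ ($s{\left(V,v \right)} = 6 - \frac{3}{-17 + v V} = 6 - \frac{3}{-17 + V v}$)
$- 251 s{\left(-2,20 \right)} + 356 = - 251 \frac{3 \left(-35 + 2 \left(-2\right) 20\right)}{-17 - 40} + 356 = - 251 \frac{3 \left(-35 - 80\right)}{-17 - 40} + 356 = - 251 \cdot 3 \frac{1}{-57} \left(-115\right) + 356 = - 251 \cdot 3 \left(- \frac{1}{57}\right) \left(-115\right) + 356 = \left(-251\right) \frac{115}{19} + 356 = - \frac{28865}{19} + 356 = - \frac{22101}{19}$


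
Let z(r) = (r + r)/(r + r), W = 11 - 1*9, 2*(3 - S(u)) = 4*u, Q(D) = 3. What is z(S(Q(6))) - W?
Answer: -1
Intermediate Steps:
S(u) = 3 - 2*u
W = 2 (W = 11 - 9 = 2)
z(r) = 1 (z(r) = (2*r)/((2*r)) = (2*r)*(1/(2*r)) = 1)
z(S(Q(6))) - W = 1 - 1*2 = 1 - 2 = -1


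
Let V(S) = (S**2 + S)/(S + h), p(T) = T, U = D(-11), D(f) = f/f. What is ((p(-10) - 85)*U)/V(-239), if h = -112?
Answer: 33345/56882 ≈ 0.58621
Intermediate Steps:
D(f) = 1
U = 1
V(S) = (S + S**2)/(-112 + S) (V(S) = (S**2 + S)/(S - 112) = (S + S**2)/(-112 + S))
((p(-10) - 85)*U)/V(-239) = ((-10 - 85)*1)/((-239*(1 - 239)/(-112 - 239))) = (-95*1)/((-239*(-238)/(-351))) = -95/((-239*(-1/351)*(-238))) = -95/(-56882/351) = -95*(-351/56882) = 33345/56882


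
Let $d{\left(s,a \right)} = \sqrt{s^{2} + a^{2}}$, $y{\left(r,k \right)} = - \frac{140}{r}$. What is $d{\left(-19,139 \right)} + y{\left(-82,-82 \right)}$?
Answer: $\frac{70}{41} + \sqrt{19682} \approx 142.0$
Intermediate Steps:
$d{\left(s,a \right)} = \sqrt{a^{2} + s^{2}}$
$d{\left(-19,139 \right)} + y{\left(-82,-82 \right)} = \sqrt{139^{2} + \left(-19\right)^{2}} - \frac{140}{-82} = \sqrt{19321 + 361} - - \frac{70}{41} = \sqrt{19682} + \frac{70}{41} = \frac{70}{41} + \sqrt{19682}$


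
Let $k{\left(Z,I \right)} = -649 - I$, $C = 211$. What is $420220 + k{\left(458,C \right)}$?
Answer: $419360$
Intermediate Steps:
$420220 + k{\left(458,C \right)} = 420220 - 860 = 419360$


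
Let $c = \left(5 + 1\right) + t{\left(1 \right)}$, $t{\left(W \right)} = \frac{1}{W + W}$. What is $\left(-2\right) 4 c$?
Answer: $-52$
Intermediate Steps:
$t{\left(W \right)} = \frac{1}{2 W}$
$c = \frac{13}{2}$ ($c = \left(5 + 1\right) + \frac{1}{2 \cdot 1} = 6 + \frac{1}{2} \cdot 1 = 6 + \frac{1}{2} = \frac{13}{2} \approx 6.5$)
$\left(-2\right) 4 c = \left(-2\right) 4 \cdot \frac{13}{2} = \left(-8\right) \frac{13}{2} = -52$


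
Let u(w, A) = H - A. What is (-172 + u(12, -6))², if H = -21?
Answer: 34969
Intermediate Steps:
u(w, A) = -21 - A
(-172 + u(12, -6))² = (-172 + (-21 - 1*(-6)))² = (-172 + (-21 + 6))² = (-172 - 15)² = (-187)² = 34969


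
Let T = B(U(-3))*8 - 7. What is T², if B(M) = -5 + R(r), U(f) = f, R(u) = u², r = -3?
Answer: 625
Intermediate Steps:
B(M) = 4 (B(M) = -5 + (-3)² = -5 + 9 = 4)
T = 25 (T = 4*8 - 7 = 32 - 7 = 25)
T² = 25² = 625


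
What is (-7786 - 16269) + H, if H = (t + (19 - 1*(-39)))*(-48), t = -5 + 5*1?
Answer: -26839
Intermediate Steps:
t = 0 (t = -5 + 5 = 0)
H = -2784 (H = (0 + (19 - 1*(-39)))*(-48) = (0 + (19 + 39))*(-48) = (0 + 58)*(-48) = 58*(-48) = -2784)
(-7786 - 16269) + H = (-7786 - 16269) - 2784 = -24055 - 2784 = -26839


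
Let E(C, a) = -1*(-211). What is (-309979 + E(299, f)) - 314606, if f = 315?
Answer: -624374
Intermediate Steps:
E(C, a) = 211
(-309979 + E(299, f)) - 314606 = (-309979 + 211) - 314606 = -309768 - 314606 = -624374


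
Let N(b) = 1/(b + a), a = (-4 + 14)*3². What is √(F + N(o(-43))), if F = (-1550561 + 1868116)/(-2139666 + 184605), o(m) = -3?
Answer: 4*I*√3369287393158/18898923 ≈ 0.3885*I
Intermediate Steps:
F = -317555/1955061 (F = 317555/(-1955061) = 317555*(-1/1955061) = -317555/1955061 ≈ -0.16243)
a = 90 (a = 10*9 = 90)
N(b) = 1/(90 + b) (N(b) = 1/(b + 90) = 1/(90 + b))
√(F + N(o(-43))) = √(-317555/1955061 + 1/(90 - 3)) = √(-317555/1955061 + 1/87) = √(-8557408/56696769) = 4*I*√3369287393158/18898923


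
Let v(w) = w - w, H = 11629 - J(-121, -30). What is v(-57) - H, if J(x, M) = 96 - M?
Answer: -11503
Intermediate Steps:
H = 11503 (H = 11629 - (96 - 1*(-30)) = 11629 - (96 + 30) = 11629 - 1*126 = 11629 - 126 = 11503)
v(w) = 0
v(-57) - H = 0 - 1*11503 = 0 - 11503 = -11503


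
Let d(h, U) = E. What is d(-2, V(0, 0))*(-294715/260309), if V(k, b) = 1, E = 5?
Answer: -1473575/260309 ≈ -5.6609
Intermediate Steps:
d(h, U) = 5
d(-2, V(0, 0))*(-294715/260309) = 5*(-294715/260309) = -1473575/260309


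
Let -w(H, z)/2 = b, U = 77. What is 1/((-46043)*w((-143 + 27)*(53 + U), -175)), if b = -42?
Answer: -1/3867612 ≈ -2.5856e-7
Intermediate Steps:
w(H, z) = 84 (w(H, z) = -2*(-42) = 84)
1/((-46043)*w((-143 + 27)*(53 + U), -175)) = 1/(-46043*84) = -1/46043*1/84 = -1/3867612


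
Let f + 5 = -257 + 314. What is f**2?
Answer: 2704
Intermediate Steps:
f = 52 (f = -5 + (-257 + 314) = -5 + 57 = 52)
f**2 = 52**2 = 2704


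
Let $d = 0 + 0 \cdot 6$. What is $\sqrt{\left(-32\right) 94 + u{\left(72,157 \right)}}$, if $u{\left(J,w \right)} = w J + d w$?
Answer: $2 \sqrt{2074} \approx 91.082$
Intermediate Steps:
$d = 0$ ($d = 0 + 0 = 0$)
$u{\left(J,w \right)} = J w$ ($u{\left(J,w \right)} = w J + 0 w = J w + 0 = J w$)
$\sqrt{\left(-32\right) 94 + u{\left(72,157 \right)}} = \sqrt{\left(-32\right) 94 + 72 \cdot 157} = \sqrt{-3008 + 11304} = \sqrt{8296} = 2 \sqrt{2074}$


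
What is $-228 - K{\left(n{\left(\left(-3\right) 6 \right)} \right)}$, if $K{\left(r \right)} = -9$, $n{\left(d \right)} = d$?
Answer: $-219$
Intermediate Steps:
$-228 - K{\left(n{\left(\left(-3\right) 6 \right)} \right)} = -228 - -9 = -228 + 9 = -219$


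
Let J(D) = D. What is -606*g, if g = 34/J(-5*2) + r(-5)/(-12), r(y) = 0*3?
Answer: 10302/5 ≈ 2060.4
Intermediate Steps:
r(y) = 0
g = -17/5 (g = 34/((-5*2)) + 0/(-12) = 34/(-10) + 0*(-1/12) = 34*(-⅒) + 0 = -17/5 + 0 = -17/5 ≈ -3.4000)
-606*g = -606*(-17/5) = 10302/5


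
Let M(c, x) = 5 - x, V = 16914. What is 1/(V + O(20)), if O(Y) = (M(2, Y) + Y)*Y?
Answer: 1/17014 ≈ 5.8775e-5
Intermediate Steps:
O(Y) = 5*Y (O(Y) = ((5 - Y) + Y)*Y = 5*Y)
1/(V + O(20)) = 1/(16914 + 5*20) = 1/(16914 + 100) = 1/17014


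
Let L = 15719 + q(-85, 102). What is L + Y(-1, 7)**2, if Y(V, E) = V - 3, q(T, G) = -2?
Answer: 15733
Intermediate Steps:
Y(V, E) = -3 + V
L = 15717 (L = 15719 - 2 = 15717)
L + Y(-1, 7)**2 = 15717 + (-3 - 1)**2 = 15717 + (-4)**2 = 15717 + 16 = 15733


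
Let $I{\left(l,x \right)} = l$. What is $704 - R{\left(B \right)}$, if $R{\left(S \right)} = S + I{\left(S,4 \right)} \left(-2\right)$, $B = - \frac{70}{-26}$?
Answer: $\frac{9187}{13} \approx 706.69$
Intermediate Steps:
$B = \frac{35}{13}$ ($B = \left(-70\right) \left(- \frac{1}{26}\right) = \frac{35}{13} \approx 2.6923$)
$R{\left(S \right)} = - S$ ($R{\left(S \right)} = S + S \left(-2\right) = S - 2 S = - S$)
$704 - R{\left(B \right)} = 704 - \left(-1\right) \frac{35}{13} = 704 - - \frac{35}{13} = 704 + \frac{35}{13} = \frac{9187}{13}$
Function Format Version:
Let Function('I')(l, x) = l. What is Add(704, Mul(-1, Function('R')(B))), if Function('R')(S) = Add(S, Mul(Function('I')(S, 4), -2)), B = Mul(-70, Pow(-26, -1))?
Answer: Rational(9187, 13) ≈ 706.69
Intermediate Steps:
B = Rational(35, 13) (B = Mul(-70, Rational(-1, 26)) = Rational(35, 13) ≈ 2.6923)
Function('R')(S) = Mul(-1, S) (Function('R')(S) = Add(S, Mul(S, -2)) = Add(S, Mul(-2, S)) = Mul(-1, S))
Add(704, Mul(-1, Function('R')(B))) = Add(704, Mul(-1, Mul(-1, Rational(35, 13)))) = Add(704, Mul(-1, Rational(-35, 13))) = Add(704, Rational(35, 13)) = Rational(9187, 13)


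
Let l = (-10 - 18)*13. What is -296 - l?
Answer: 68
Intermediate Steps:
l = -364 (l = -28*13 = -364)
-296 - l = -296 - 1*(-364) = -296 + 364 = 68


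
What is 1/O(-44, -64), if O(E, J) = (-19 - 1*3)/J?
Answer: 32/11 ≈ 2.9091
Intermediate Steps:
O(E, J) = -22/J (O(E, J) = (-19 - 3)/J = -22/J)
1/O(-44, -64) = 1/(-22/(-64)) = 1/(-22*(-1/64)) = 1/(11/32) = 32/11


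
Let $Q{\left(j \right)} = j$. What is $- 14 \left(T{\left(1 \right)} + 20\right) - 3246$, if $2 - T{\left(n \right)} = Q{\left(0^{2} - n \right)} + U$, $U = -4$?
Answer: $-3624$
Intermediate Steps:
$T{\left(n \right)} = 6 + n$ ($T{\left(n \right)} = 2 - \left(\left(0^{2} - n\right) - 4\right) = 2 - \left(\left(0 - n\right) - 4\right) = 2 - \left(- n - 4\right) = 2 - \left(-4 - n\right) = 2 + \left(4 + n\right) = 6 + n$)
$- 14 \left(T{\left(1 \right)} + 20\right) - 3246 = - 14 \left(\left(6 + 1\right) + 20\right) - 3246 = - 14 \left(7 + 20\right) - 3246 = \left(-14\right) 27 - 3246 = -378 - 3246 = -3624$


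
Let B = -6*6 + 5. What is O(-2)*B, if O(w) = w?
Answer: 62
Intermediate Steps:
B = -31 (B = -36 + 5 = -31)
O(-2)*B = -2*(-31) = 62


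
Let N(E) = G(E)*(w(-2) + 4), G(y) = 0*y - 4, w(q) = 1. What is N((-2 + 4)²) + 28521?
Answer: 28501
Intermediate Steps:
G(y) = -4 (G(y) = 0 - 4 = -4)
N(E) = -20 (N(E) = -4*(1 + 4) = -4*5 = -20)
N((-2 + 4)²) + 28521 = -20 + 28521 = 28501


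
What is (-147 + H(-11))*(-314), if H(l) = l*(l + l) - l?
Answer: -33284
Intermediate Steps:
H(l) = -l + 2*l² (H(l) = l*(2*l) - l = 2*l² - l = -l + 2*l²)
(-147 + H(-11))*(-314) = (-147 - 11*(-1 + 2*(-11)))*(-314) = (-147 - 11*(-1 - 22))*(-314) = (-147 - 11*(-23))*(-314) = (-147 + 253)*(-314) = 106*(-314) = -33284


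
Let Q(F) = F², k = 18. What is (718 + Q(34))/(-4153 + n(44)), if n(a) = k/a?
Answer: -41228/91357 ≈ -0.45128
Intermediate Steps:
n(a) = 18/a
(718 + Q(34))/(-4153 + n(44)) = (718 + 34²)/(-4153 + 18/44) = (718 + 1156)/(-4153 + 18*(1/44)) = 1874/(-4153 + 9/22) = 1874/(-91357/22) = 1874*(-22/91357) = -41228/91357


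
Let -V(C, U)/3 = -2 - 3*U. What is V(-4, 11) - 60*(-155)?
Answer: 9405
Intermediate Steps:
V(C, U) = 6 + 9*U (V(C, U) = -3*(-2 - 3*U) = 6 + 9*U)
V(-4, 11) - 60*(-155) = (6 + 9*11) - 60*(-155) = (6 + 99) + 9300 = 105 + 9300 = 9405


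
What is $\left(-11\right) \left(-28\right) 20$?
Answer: $6160$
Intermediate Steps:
$\left(-11\right) \left(-28\right) 20 = 308 \cdot 20 = 6160$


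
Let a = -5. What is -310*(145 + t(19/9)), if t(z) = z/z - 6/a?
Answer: -45632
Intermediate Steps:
t(z) = 11/5 (t(z) = z/z - 6/(-5) = 1 - 6*(-⅕) = 1 + 6/5 = 11/5)
-310*(145 + t(19/9)) = -310*(145 + 11/5) = -310*736/5 = -45632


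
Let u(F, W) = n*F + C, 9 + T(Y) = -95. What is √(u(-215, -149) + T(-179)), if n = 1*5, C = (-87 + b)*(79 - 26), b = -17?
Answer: I*√6691 ≈ 81.799*I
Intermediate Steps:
T(Y) = -104 (T(Y) = -9 - 95 = -104)
C = -5512 (C = (-87 - 17)*(79 - 26) = -104*53 = -5512)
n = 5
u(F, W) = -5512 + 5*F (u(F, W) = 5*F - 5512 = -5512 + 5*F)
√(u(-215, -149) + T(-179)) = √((-5512 + 5*(-215)) - 104) = √((-5512 - 1075) - 104) = √(-6587 - 104) = √(-6691) = I*√6691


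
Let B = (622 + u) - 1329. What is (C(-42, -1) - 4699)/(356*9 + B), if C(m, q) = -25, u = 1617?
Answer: -2362/2057 ≈ -1.1483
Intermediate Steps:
B = 910 (B = (622 + 1617) - 1329 = 2239 - 1329 = 910)
(C(-42, -1) - 4699)/(356*9 + B) = (-25 - 4699)/(356*9 + 910) = -4724/(3204 + 910) = -4724/4114 = -4724*1/4114 = -2362/2057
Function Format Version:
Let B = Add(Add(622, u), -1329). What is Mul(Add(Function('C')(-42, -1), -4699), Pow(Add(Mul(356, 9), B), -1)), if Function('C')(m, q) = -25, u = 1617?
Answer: Rational(-2362, 2057) ≈ -1.1483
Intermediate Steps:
B = 910 (B = Add(Add(622, 1617), -1329) = Add(2239, -1329) = 910)
Mul(Add(Function('C')(-42, -1), -4699), Pow(Add(Mul(356, 9), B), -1)) = Mul(Add(-25, -4699), Pow(Add(Mul(356, 9), 910), -1)) = Mul(-4724, Pow(Add(3204, 910), -1)) = Mul(-4724, Pow(4114, -1)) = Mul(-4724, Rational(1, 4114)) = Rational(-2362, 2057)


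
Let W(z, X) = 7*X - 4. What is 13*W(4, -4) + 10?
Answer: -406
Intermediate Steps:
W(z, X) = -4 + 7*X
13*W(4, -4) + 10 = 13*(-4 + 7*(-4)) + 10 = 13*(-4 - 28) + 10 = 13*(-32) + 10 = -416 + 10 = -406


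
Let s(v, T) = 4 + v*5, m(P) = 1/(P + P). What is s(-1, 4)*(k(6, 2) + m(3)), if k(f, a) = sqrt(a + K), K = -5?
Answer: -1/6 - I*sqrt(3) ≈ -0.16667 - 1.732*I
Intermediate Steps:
m(P) = 1/(2*P)
s(v, T) = 4 + 5*v
k(f, a) = sqrt(-5 + a) (k(f, a) = sqrt(a - 5) = sqrt(-5 + a))
s(-1, 4)*(k(6, 2) + m(3)) = (4 + 5*(-1))*(sqrt(-5 + 2) + (1/2)/3) = (4 - 5)*(sqrt(-3) + (1/2)*(1/3)) = -(I*sqrt(3) + 1/6) = -(1/6 + I*sqrt(3)) = -1/6 - I*sqrt(3)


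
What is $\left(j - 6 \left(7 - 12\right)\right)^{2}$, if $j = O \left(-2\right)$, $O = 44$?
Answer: $3364$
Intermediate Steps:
$j = -88$ ($j = 44 \left(-2\right) = -88$)
$\left(j - 6 \left(7 - 12\right)\right)^{2} = \left(-88 - 6 \left(7 - 12\right)\right)^{2} = \left(-88 - -30\right)^{2} = \left(-88 + 30\right)^{2} = \left(-58\right)^{2} = 3364$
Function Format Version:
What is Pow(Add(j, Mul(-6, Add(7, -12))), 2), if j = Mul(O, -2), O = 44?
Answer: 3364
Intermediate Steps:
j = -88 (j = Mul(44, -2) = -88)
Pow(Add(j, Mul(-6, Add(7, -12))), 2) = Pow(Add(-88, Mul(-6, Add(7, -12))), 2) = Pow(Add(-88, Mul(-6, -5)), 2) = Pow(Add(-88, 30), 2) = Pow(-58, 2) = 3364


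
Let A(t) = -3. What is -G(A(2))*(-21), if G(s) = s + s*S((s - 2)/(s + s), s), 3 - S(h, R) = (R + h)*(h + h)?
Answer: -959/2 ≈ -479.50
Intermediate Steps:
S(h, R) = 3 - 2*h*(R + h) (S(h, R) = 3 - (R + h)*(h + h) = 3 - (R + h)*2*h = 3 - 2*h*(R + h))
G(s) = s + s*(5 - s - (-2 + s)²/(2*s²)) (G(s) = s + s*(3 - 2*(s - 2)²/(s + s)² - 2*s*(s - 2)/(s + s)) = s + s*(3 - 2*(-2 + s)²/(4*s²) - 2*s*(-2 + s)/((2*s))) = s + s*(3 - 2*(-2 + s)²/(4*s²) - 2*s*(-2 + s)*(1/(2*s))) = s + s*(3 - 2*(-2 + s)²/(4*s²) - 2*s*(-2 + s)/(2*s)) = s + s*(3 - (-2 + s)²/(2*s²) + (2 - s)) = s + s*(5 - s - (-2 + s)²/(2*s²)))
-G(A(2))*(-21) = -(-1*(-3)² + 6*(-3) - ½*(-2 - 3)²/(-3))*(-21) = -(-1*9 - 18 - ½*(-⅓)*(-5)²)*(-21) = -(-9 - 18 - ½*(-⅓)*25)*(-21) = -(-9 - 18 + 25/6)*(-21) = -1*(-137/6)*(-21) = (137/6)*(-21) = -959/2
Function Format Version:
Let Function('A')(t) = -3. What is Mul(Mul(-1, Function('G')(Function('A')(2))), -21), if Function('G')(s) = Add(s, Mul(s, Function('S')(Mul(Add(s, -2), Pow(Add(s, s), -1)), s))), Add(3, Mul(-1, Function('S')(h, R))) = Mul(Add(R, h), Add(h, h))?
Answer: Rational(-959, 2) ≈ -479.50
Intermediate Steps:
Function('S')(h, R) = Add(3, Mul(-2, h, Add(R, h))) (Function('S')(h, R) = Add(3, Mul(-1, Mul(Add(R, h), Add(h, h)))) = Add(3, Mul(-1, Mul(Add(R, h), Mul(2, h)))) = Add(3, Mul(-1, Mul(2, h, Add(R, h)))) = Add(3, Mul(-2, h, Add(R, h))))
Function('G')(s) = Add(s, Mul(s, Add(5, Mul(-1, s), Mul(Rational(-1, 2), Pow(s, -2), Pow(Add(-2, s), 2))))) (Function('G')(s) = Add(s, Mul(s, Add(3, Mul(-2, Pow(Mul(Add(s, -2), Pow(Add(s, s), -1)), 2)), Mul(-2, s, Mul(Add(s, -2), Pow(Add(s, s), -1)))))) = Add(s, Mul(s, Add(3, Mul(-2, Pow(Mul(Add(-2, s), Pow(Mul(2, s), -1)), 2)), Mul(-2, s, Mul(Add(-2, s), Pow(Mul(2, s), -1)))))) = Add(s, Mul(s, Add(3, Mul(-2, Pow(Mul(Add(-2, s), Mul(Rational(1, 2), Pow(s, -1))), 2)), Mul(-2, s, Mul(Add(-2, s), Mul(Rational(1, 2), Pow(s, -1))))))) = Add(s, Mul(s, Add(3, Mul(-2, Pow(Mul(Rational(1, 2), Pow(s, -1), Add(-2, s)), 2)), Mul(-2, s, Mul(Rational(1, 2), Pow(s, -1), Add(-2, s)))))) = Add(s, Mul(s, Add(3, Mul(-2, Mul(Rational(1, 4), Pow(s, -2), Pow(Add(-2, s), 2))), Add(2, Mul(-1, s))))) = Add(s, Mul(s, Add(3, Mul(Rational(-1, 2), Pow(s, -2), Pow(Add(-2, s), 2)), Add(2, Mul(-1, s))))) = Add(s, Mul(s, Add(5, Mul(-1, s), Mul(Rational(-1, 2), Pow(s, -2), Pow(Add(-2, s), 2))))))
Mul(Mul(-1, Function('G')(Function('A')(2))), -21) = Mul(Mul(-1, Add(Mul(-1, Pow(-3, 2)), Mul(6, -3), Mul(Rational(-1, 2), Pow(-3, -1), Pow(Add(-2, -3), 2)))), -21) = Mul(Mul(-1, Add(Mul(-1, 9), -18, Mul(Rational(-1, 2), Rational(-1, 3), Pow(-5, 2)))), -21) = Mul(Mul(-1, Add(-9, -18, Mul(Rational(-1, 2), Rational(-1, 3), 25))), -21) = Mul(Mul(-1, Add(-9, -18, Rational(25, 6))), -21) = Mul(Mul(-1, Rational(-137, 6)), -21) = Mul(Rational(137, 6), -21) = Rational(-959, 2)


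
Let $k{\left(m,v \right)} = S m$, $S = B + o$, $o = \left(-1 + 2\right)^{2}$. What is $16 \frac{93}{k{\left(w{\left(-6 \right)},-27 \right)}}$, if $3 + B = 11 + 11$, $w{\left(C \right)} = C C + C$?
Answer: $\frac{62}{25} \approx 2.48$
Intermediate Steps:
$w{\left(C \right)} = C + C^{2}$ ($w{\left(C \right)} = C^{2} + C = C + C^{2}$)
$B = 19$ ($B = -3 + \left(11 + 11\right) = -3 + 22 = 19$)
$o = 1$ ($o = 1^{2} = 1$)
$S = 20$ ($S = 19 + 1 = 20$)
$k{\left(m,v \right)} = 20 m$
$16 \frac{93}{k{\left(w{\left(-6 \right)},-27 \right)}} = 16 \frac{93}{20 \left(- 6 \left(1 - 6\right)\right)} = 16 \frac{93}{20 \left(\left(-6\right) \left(-5\right)\right)} = 16 \frac{93}{20 \cdot 30} = 16 \cdot \frac{93}{600} = 16 \cdot 93 \cdot \frac{1}{600} = 16 \cdot \frac{31}{200} = \frac{62}{25}$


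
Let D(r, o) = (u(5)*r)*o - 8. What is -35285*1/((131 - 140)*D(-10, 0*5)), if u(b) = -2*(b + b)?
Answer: -35285/72 ≈ -490.07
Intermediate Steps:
u(b) = -4*b
D(r, o) = -8 - 20*o*r (D(r, o) = ((-4*5)*r)*o - 8 = (-20*r)*o - 8 = -20*o*r - 8 = -8 - 20*o*r)
-35285*1/((131 - 140)*D(-10, 0*5)) = -35285*1/((-8 - 20*0*5*(-10))*(131 - 140)) = -35285*(-1/(9*(-8 - 20*0*(-10)))) = -35285*(-1/(9*(-8 + 0))) = -35285/((-8*(-9))) = -35285/72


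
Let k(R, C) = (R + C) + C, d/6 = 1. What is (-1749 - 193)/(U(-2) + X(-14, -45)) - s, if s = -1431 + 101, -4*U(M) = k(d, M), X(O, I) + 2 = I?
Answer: 130234/95 ≈ 1370.9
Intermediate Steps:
d = 6 (d = 6*1 = 6)
k(R, C) = R + 2*C (k(R, C) = (C + R) + C = R + 2*C)
X(O, I) = -2 + I
U(M) = -3/2 - M/2 (U(M) = -(6 + 2*M)/4 = -3/2 - M/2)
s = -1330
(-1749 - 193)/(U(-2) + X(-14, -45)) - s = (-1749 - 193)/((-3/2 - 1/2*(-2)) + (-2 - 45)) - 1*(-1330) = -1942/((-3/2 + 1) - 47) + 1330 = -1942/(-1/2 - 47) + 1330 = -1942/(-95/2) + 1330 = -1942*(-2/95) + 1330 = 3884/95 + 1330 = 130234/95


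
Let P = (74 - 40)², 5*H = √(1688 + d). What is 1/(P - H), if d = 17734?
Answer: 14450/16694489 + 15*√2158/33388978 ≈ 0.00088642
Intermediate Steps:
H = 3*√2158/5 (H = √(1688 + 17734)/5 = √19422/5 = (3*√2158)/5 = 3*√2158/5 ≈ 27.873)
P = 1156 (P = 34² = 1156)
1/(P - H) = 1/(1156 - 3*√2158/5)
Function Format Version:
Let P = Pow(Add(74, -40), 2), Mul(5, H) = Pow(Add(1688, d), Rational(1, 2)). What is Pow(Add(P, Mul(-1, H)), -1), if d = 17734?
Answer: Add(Rational(14450, 16694489), Mul(Rational(15, 33388978), Pow(2158, Rational(1, 2)))) ≈ 0.00088642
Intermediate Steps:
H = Mul(Rational(3, 5), Pow(2158, Rational(1, 2))) (H = Mul(Rational(1, 5), Pow(Add(1688, 17734), Rational(1, 2))) = Mul(Rational(1, 5), Pow(19422, Rational(1, 2))) = Mul(Rational(1, 5), Mul(3, Pow(2158, Rational(1, 2)))) = Mul(Rational(3, 5), Pow(2158, Rational(1, 2))) ≈ 27.873)
P = 1156 (P = Pow(34, 2) = 1156)
Pow(Add(P, Mul(-1, H)), -1) = Pow(Add(1156, Mul(-1, Mul(Rational(3, 5), Pow(2158, Rational(1, 2))))), -1) = Pow(Add(1156, Mul(Rational(-3, 5), Pow(2158, Rational(1, 2)))), -1)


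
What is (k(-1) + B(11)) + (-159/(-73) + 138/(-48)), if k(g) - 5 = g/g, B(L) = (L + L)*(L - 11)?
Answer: 3097/584 ≈ 5.3031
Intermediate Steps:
B(L) = 2*L*(-11 + L) (B(L) = (2*L)*(-11 + L) = 2*L*(-11 + L))
k(g) = 6 (k(g) = 5 + g/g = 5 + 1 = 6)
(k(-1) + B(11)) + (-159/(-73) + 138/(-48)) = (6 + 2*11*(-11 + 11)) + (-159/(-73) + 138/(-48)) = (6 + 2*11*0) + (-159*(-1/73) + 138*(-1/48)) = (6 + 0) + (159/73 - 23/8) = 6 - 407/584 = 3097/584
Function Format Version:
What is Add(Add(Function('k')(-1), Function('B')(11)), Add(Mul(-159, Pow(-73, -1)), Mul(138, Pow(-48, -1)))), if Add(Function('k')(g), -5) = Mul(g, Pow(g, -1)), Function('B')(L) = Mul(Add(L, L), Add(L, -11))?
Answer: Rational(3097, 584) ≈ 5.3031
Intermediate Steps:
Function('B')(L) = Mul(2, L, Add(-11, L)) (Function('B')(L) = Mul(Mul(2, L), Add(-11, L)) = Mul(2, L, Add(-11, L)))
Function('k')(g) = 6 (Function('k')(g) = Add(5, Mul(g, Pow(g, -1))) = Add(5, 1) = 6)
Add(Add(Function('k')(-1), Function('B')(11)), Add(Mul(-159, Pow(-73, -1)), Mul(138, Pow(-48, -1)))) = Add(Add(6, Mul(2, 11, Add(-11, 11))), Add(Mul(-159, Pow(-73, -1)), Mul(138, Pow(-48, -1)))) = Add(Add(6, Mul(2, 11, 0)), Add(Mul(-159, Rational(-1, 73)), Mul(138, Rational(-1, 48)))) = Add(Add(6, 0), Add(Rational(159, 73), Rational(-23, 8))) = Add(6, Rational(-407, 584)) = Rational(3097, 584)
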